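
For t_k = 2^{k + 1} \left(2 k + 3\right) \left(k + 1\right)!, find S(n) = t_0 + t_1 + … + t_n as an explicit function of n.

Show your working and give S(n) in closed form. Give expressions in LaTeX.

Ratio r(k) = 2*(k + 2)*(2*k + 5)/(2*k + 3).
Take A(k)=2*k + 4, B(k)=1, C(k)=k + 3/2.
Solve (2*k + 4)·f(k+1) − (1)·f(k) = k + 3/2.
deg f ≤ 0 (via 1,0,1).
Match coefficients ⇒ f(k) = 1/2.
Get s_k = R·t_k = 2**(k + 1)*factorial(k + 1) with R(k) = B(k−1)f(k)/C(k) = 1/(2*k + 3).
Check: Δs_k = 2**(k + 1)*(2*k + 3)*factorial(k + 1). ✓
Telescope: S(n) = s_(n+1) − s_(0) = 2**(n + 2)*factorial(n + 2) − (2) = 4*2**n*factorial(n + 2) - 2.

S(n) = 4 \cdot 2^{n} \left(n + 2\right)! - 2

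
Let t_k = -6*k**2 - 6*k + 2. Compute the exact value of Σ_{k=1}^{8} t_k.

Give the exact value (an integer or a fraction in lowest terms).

Step 1: r(k) = (3*k**2 + 9*k + 5)/(3*k**2 + 3*k - 1).
So A=1 and B=1, with C=k**2 + k - 1/3.
Need (1)·f(k+1) − (1)·f(k) = k**2 + k - 1/3.
From deg A=0, deg B=0, deg C=2: d=3.
A polynomial solution: f(k) = k*(k**2 - 2)/3.
Certificate R = B(k−1)f/C = k*(k**2 - 2)/(3*k**2 + 3*k - 1) gives s_k = 2*k*(2 - k**2).
Δs = -6*k**2 - 6*k + 2, as required.
Sum = s_(9) − s_(1); s_(9) = -1422, s_(1) = 2 ⇒ -1424.

Σ = -1424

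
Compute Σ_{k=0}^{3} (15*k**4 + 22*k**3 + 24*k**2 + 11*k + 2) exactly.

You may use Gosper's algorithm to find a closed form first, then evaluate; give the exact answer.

Σ = 2672

Ratio r(k) = (15*k**4 + 82*k**3 + 180*k**2 + 185*k + 74)/(15*k**4 + 22*k**3 + 24*k**2 + 11*k + 2).
Factor: A=1; B=1; C=k**4 + 22*k**3/15 + 8*k**2/5 + 11*k/15 + 2/15.
Key eq: (1)·f(k+1) = (1)·f(k) + (k**4 + 22*k**3/15 + 8*k**2/5 + 11*k/15 + 2/15).
Degrees (0,0,4) ⇒ d ≤ 5.
Match coefficients ⇒ f(k) = k**2*(3*k**3 - 2*k**2 + 2*k - 1)/15.
R(k) = B(k−1)·f(k)/C(k) = k**2*(3*k**3 - 2*k**2 + 2*k - 1)/(15*k**4 + 22*k**3 + 24*k**2 + 11*k + 2); s_k = R·t_k = k**2*(3*k**3 - 2*k**2 + 2*k - 1).
Verify: 15*k**4 + 22*k**3 + 24*k**2 + 11*k + 2 matches t_k.
Σ_(k=0)^(3) t_k = s_(4) − s_(0) = 2672 − (0) = 2672.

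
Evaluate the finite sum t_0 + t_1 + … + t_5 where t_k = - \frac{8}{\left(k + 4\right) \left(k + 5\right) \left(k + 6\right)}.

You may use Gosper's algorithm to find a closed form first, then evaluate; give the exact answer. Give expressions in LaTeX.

Σ = -9/55

Ratio r(k) = (k + 4)/(k + 7).
A = k + 4, B = k + 7, C = 1.
Set up (k + 4)·f(k+1) − (k + 6)·f(k) − (1) = 0.
Bound: deg f ≤ 2.
Solve for f: f(k) = k*(k + 9)/40 (degree 2 ≤ 2).
R(k) = B(k−1)·f(k)/C(k) = k*(k + 6)*(k + 9)/40; s_k = R·t_k = k*(-k - 9)/(5*(k + 4)*(k + 5)).
Δs = -8/(k**3 + 15*k**2 + 74*k + 120), as required.
Evaluate s at k=6 and k=0: -9/55 and 0; difference -9/55.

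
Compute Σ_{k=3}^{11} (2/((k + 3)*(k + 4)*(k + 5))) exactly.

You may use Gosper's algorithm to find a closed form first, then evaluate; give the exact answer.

Σ = 11/560

r(k) = (k + 3)/(k + 6) after simplifying.
A = k + 3, B = k + 6, C = 1.
f must satisfy (k + 3)·f(k+1) − (k + 5)·f(k) = 1.
deg f ≤ 2 (via 1,1,0).
Match coefficients ⇒ f(k) = k*(k + 7)/24.
So s_k = (B(k−1)f/C)·t_k = (k*(k + 5)*(k + 7)/24)·t_k = k*(k + 7)/(12*(k + 3)*(k + 4)).
Verify: 2/(k**3 + 12*k**2 + 47*k + 60) matches t_k.
Telescoping: Σ = s_(12) − s_(3) = 19/240 − (5/84) = 11/560.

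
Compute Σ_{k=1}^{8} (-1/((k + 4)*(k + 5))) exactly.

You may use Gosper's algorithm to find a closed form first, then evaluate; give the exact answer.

Σ = -8/65

t_(k+1)/t_k = (k + 4)/(k + 6).
Normal form (A,B,C) = (k + 4, k + 6, 1).
Solve (k + 4)·f(k+1) − (k + 5)·f(k) = 1.
Degrees (1,1,0) ⇒ d ≤ 1.
A polynomial solution: f(k) = k/4.
So s_k = (B(k−1)f/C)·t_k = (k*(k + 5)/4)·t_k = -k/(4*k + 16).
Check: Δs_k = -1/(k**2 + 9*k + 20). ✓
Telescoping: Σ = s_(9) − s_(1) = -9/52 − (-1/20) = -8/65.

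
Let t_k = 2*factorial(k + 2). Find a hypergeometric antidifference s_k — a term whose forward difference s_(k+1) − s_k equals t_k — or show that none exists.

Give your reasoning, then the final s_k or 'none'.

not Gosper-summable; s_k does not exist

Ratio r(k) = k + 3.
A = k + 3, B = 1, C = 1.
Set up (k + 3)·f(k+1) − (1)·f(k) − (1) = 0.
Bound: deg f ≤ -1.
Bound -1 < 0, so the key equation has no polynomial solution.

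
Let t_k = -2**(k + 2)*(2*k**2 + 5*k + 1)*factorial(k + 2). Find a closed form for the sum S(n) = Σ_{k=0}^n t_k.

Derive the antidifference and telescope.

Ratio r(k) = 2*(2*k**3 + 15*k**2 + 35*k + 24)/(2*k**2 + 5*k + 1).
So A=2*k + 6 and B=1, with C=k**2 + 5*k/2 + 1/2.
f must satisfy (2*k + 6)·f(k+1) − (1)·f(k) = k**2 + 5*k/2 + 1/2.
d = 1 from the (1,0,2) case.
Coefficient equations give f(k) = (k - 1)/2.
Then R = B(k−1)f/C = (k - 1)/(2*k**2 + 5*k + 1), so s_k = R(k)·t_k = -2**(k + 2)*(k - 1)*factorial(k + 2).
s_(k+1) − s_k = -2**(k + 2)*(2*k**2 + 5*k + 1)*factorial(k + 2) = t_k.
Σ_(k=0)^n t_k = s_(n+1) − s_(0) = (-2**(n + 3)*n*factorial(n + 3)) − (8), i.e. -8*2**n*n*factorial(n + 3) - 8.

S(n) = -8*2**n*n*factorial(n + 3) - 8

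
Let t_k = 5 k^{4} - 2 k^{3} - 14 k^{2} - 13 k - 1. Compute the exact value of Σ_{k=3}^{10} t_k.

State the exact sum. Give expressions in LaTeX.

Step 1: r(k) = (5*k**4 + 18*k**3 + 10*k**2 - 27*k - 25)/(5*k**4 - 2*k**3 - 14*k**2 - 13*k - 1).
Gosper form: A/B · C(k+1)/C(k) with A=1, B=1, C=k**4 - 2*k**3/5 - 14*k**2/5 - 13*k/5 - 1/5.
f must satisfy (1)·f(k+1) − (1)·f(k) = k**4 - 2*k**3/5 - 14*k**2/5 - 13*k/5 - 1/5.
From deg A=0, deg B=0, deg C=4: d=5.
Solve for f: f(k) = k*(k**4 - 3*k**3 - 2*k**2 + 3)/5 (degree 5 ≤ 5).
Certificate R = B(k−1)f/C = k*(k**4 - 3*k**3 - 2*k**2 + 3)/(5*k**4 - 2*k**3 - 14*k**2 - 13*k - 1) gives s_k = k*(k**4 - 3*k**3 - 2*k**2 + 3).
Check: Δs_k = 5*k**4 - 2*k**3 - 14*k**2 - 13*k - 1. ✓
Evaluate s at k=11 and k=3: 114499 and -45; difference 114544.

Σ = 114544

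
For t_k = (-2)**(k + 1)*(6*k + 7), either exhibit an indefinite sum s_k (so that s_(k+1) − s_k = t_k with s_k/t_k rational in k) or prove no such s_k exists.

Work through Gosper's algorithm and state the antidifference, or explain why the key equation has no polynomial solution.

s_k = 2*(-2)**k*(2*k + 1)

Compute t_(k+1)/t_k: get 2*(-6*k - 13)/(6*k + 7).
Normal form (A,B,C) = (-2, 1, k + 7/6).
Set up (-2)·f(k+1) − (1)·f(k) − (k + 7/6) = 0.
Degrees (0,0,1) ⇒ d ≤ 1.
Solve for f: f(k) = -(2*k + 1)/6 (degree 1 ≤ 1).
R(k) = B(k−1)·f(k)/C(k) = -(2*k + 1)/(6*k + 7); s_k = R·t_k = 2*(-2)**k*(2*k + 1).
s_(k+1) − s_k = (-2)**(k + 1)*(6*k + 7) = t_k.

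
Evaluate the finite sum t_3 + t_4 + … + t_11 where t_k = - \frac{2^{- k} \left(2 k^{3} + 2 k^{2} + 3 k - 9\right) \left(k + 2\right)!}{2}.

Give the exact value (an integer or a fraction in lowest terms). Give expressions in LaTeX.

Σ = -10088503335/2

The ratio is (2*k**4 + 14*k**3 + 37*k**2 + 37*k - 6)/(2*(2*k**3 + 2*k**2 + 3*k - 9)).
Factor: A=k/2 + 3/2; B=1; C=k**3 + k**2 + 3*k/2 - 9/2.
Key eq: (k/2 + 3/2)·f(k+1) = (1)·f(k) + (k**3 + k**2 + 3*k/2 - 9/2).
Degrees (1,0,3) ⇒ d ≤ 2.
Solve for f: f(k) = 2*k**2 - 4*k - 3 (degree 2 ≤ 2).
Then R = B(k−1)f/C = 2*(2*k**2 - 4*k - 3)/(2*k**3 + 2*k**2 + 3*k - 9), so s_k = R(k)·t_k = (-2*k**2 + 4*k + 3)*factorial(k + 2)/2**k.
s_(k+1) − s_k = -(2*k**3 + 2*k**2 + 3*k - 9)*factorial(k + 2)/(2*2**k) = t_k.
Sum = s_(12) − s_(3); s_(12) = -10088503425/2, s_(3) = -45 ⇒ -10088503335/2.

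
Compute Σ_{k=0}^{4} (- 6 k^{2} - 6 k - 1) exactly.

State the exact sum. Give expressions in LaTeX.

r(k) = (6*k**2 + 18*k + 13)/(6*k**2 + 6*k + 1) after simplifying.
Gosper form: A/B · C(k+1)/C(k) with A=1, B=1, C=k**2 + k + 1/6.
Solve (1)·f(k+1) − (1)·f(k) = k**2 + k + 1/6.
d = 3 from the (0,0,2) case.
Coefficient equations give f(k) = k*(2*k**2 - 1)/6.
R(k) = B(k−1)·f(k)/C(k) = k*(2*k**2 - 1)/(6*k**2 + 6*k + 1); s_k = R·t_k = -2*k**3 + k.
Δs = -6*k**2 - 6*k - 1, as required.
Sum = s_(5) − s_(0); s_(5) = -245, s_(0) = 0 ⇒ -245.

Σ = -245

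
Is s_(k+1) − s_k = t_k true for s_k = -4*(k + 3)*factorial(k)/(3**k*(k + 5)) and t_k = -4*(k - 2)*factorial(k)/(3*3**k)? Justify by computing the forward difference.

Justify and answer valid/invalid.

Invalid: residual 8*(k**2 + 3*k - 13)*factorial(k)/(3*3**k*(k + 5)*(k + 6)) ≠ 0.

s_(k+1) = -4*(k + 4)*factorial(k + 1)/(3*3**k*(k + 6))
s_(k+1) − s_k = -4*(k**3 + 7*k**2 + 2*k - 34)*factorial(k)/(3*3**k*(k + 5)*(k + 6))
(s_(k+1) − s_k) − t_k = 8*(k**2 + 3*k - 13)*factorial(k)/(3*3**k*(k + 5)*(k + 6))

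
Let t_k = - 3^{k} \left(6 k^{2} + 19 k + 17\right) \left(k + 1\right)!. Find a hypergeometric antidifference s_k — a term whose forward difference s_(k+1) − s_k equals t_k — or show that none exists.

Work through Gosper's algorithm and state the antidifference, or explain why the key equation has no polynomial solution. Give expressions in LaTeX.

The ratio is 3*(6*k**3 + 43*k**2 + 104*k + 84)/(6*k**2 + 19*k + 17).
Normal form (A,B,C) = (3*k + 6, 1, k**2 + 19*k/6 + 17/6).
f must satisfy (3*k + 6)·f(k+1) − (1)·f(k) = k**2 + 19*k/6 + 17/6.
Bound: deg f ≤ 1.
A polynomial solution: f(k) = (2*k + 1)/6.
R(k) = B(k−1)·f(k)/C(k) = (2*k + 1)/(6*k**2 + 19*k + 17); s_k = R·t_k = -3**k*(2*k + 1)*factorial(k + 1).
Verify: -3**k*(6*k**2 + 19*k + 17)*factorial(k + 1) matches t_k.

s_k = - 3^{k} \left(2 k + 1\right) \left(k + 1\right)!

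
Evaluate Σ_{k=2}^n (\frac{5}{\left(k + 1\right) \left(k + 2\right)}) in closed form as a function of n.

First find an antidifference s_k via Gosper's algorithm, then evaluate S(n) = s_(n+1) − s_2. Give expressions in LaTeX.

The ratio is (k + 1)/(k + 3).
Factor: A=k + 1; B=k + 3; C=1.
f must satisfy (k + 1)·f(k+1) − (k + 2)·f(k) = 1.
Bound: deg f ≤ 1.
Match coefficients ⇒ f(k) = k.
So s_k = (B(k−1)f/C)·t_k = (k*(k + 2))·t_k = 5*k/(k + 1).
Check: Δs_k = 5/(k**2 + 3*k + 2). ✓
Evaluate: s_(n+1) = 5*(n + 1)/(n + 2); subtract s_(2) = 10/3 ⇒ S(n) = 5*(n - 1)/(3*(n + 2)).

S(n) = \frac{5 \left(n - 1\right)}{3 \left(n + 2\right)}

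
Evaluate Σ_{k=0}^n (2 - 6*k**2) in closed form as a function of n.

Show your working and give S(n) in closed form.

S(n) = -2*n**3 - 3*n**2 + n + 2

Compute t_(k+1)/t_k: get (3*(k + 1)**2 - 1)/(3*k**2 - 1).
So A=1 and B=1, with C=k**2 - 1/3.
Set up (1)·f(k+1) − (1)·f(k) − (k**2 - 1/3) = 0.
Degrees (0,0,2) ⇒ d ≤ 3.
A polynomial solution: f(k) = k*(2*k**2 - 3*k - 1)/6.
So s_k = (B(k−1)f/C)·t_k = (k*(2*k**2 - 3*k - 1)/(2*(3*k**2 - 1)))·t_k = k*(-2*k**2 + 3*k + 1).
Verify: 2 - 6*k**2 matches t_k.
Evaluate: s_(n+1) = -2*n**3 - 3*n**2 + n + 2; subtract s_(0) = 0 ⇒ S(n) = -2*n**3 - 3*n**2 + n + 2.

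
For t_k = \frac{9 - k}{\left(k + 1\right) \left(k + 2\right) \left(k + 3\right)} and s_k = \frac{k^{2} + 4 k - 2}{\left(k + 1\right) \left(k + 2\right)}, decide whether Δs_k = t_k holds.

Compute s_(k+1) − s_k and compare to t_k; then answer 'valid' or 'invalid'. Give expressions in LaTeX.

Valid — Δs_k = t_k.

s_(k+1) = (4*k + (k + 1)**2 + 2)/((k + 2)*(k + 3))
s_(k+1) − s_k = (9 - k)/(k**3 + 6*k**2 + 11*k + 6)
(s_(k+1) − s_k) − t_k = 0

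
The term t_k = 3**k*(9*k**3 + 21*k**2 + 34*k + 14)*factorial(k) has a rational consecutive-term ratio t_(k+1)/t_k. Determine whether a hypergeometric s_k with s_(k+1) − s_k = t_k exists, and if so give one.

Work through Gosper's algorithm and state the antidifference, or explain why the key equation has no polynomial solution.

t_(k+1)/t_k = 3*(9*k**4 + 57*k**3 + 151*k**2 + 181*k + 78)/(9*k**3 + 21*k**2 + 34*k + 14).
Factor: A=3*k + 3; B=1; C=k**3 + 7*k**2/3 + 34*k/9 + 14/9.
Solve (3*k + 3)·f(k+1) − (1)·f(k) = k**3 + 7*k**2/3 + 34*k/9 + 14/9.
Bound: deg f ≤ 2.
Match coefficients ⇒ f(k) = (3*k**2 - k + 4)/9.
So s_k = (B(k−1)f/C)·t_k = ((3*k**2 - k + 4)/(9*k**3 + 21*k**2 + 34*k + 14))·t_k = 3**k*(3*k**2 - k + 4)*factorial(k).
Δs = 3**k*(9*k**3 + 21*k**2 + 34*k + 14)*factorial(k), as required.

s_k = 3**k*(3*k**2 - k + 4)*factorial(k)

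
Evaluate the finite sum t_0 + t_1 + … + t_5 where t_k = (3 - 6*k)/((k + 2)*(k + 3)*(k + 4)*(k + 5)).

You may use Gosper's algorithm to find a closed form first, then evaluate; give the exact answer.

r(k) = (k + 2)*(2*k + 1)/((k + 6)*(2*k - 1)) after simplifying.
Normal form (A,B,C) = (k + 2, k + 6, k - 1/2).
Key eq: (k + 2)·f(k+1) = (k + 5)·f(k) + (k - 1/2).
Degrees (1,1,1) ⇒ d ≤ 3.
Match coefficients ⇒ f(k) = k*(k**2 + 9*k - 46)/144.
So s_k = (B(k−1)f/C)·t_k = (k*(k + 5)*(k**2 + 9*k - 46)/(72*(2*k - 1)))·t_k = -k*(k**2 + 9*k - 46)/(24*(k + 2)*(k + 3)*(k + 4)).
s_(k+1) − s_k = 3*(1 - 2*k)/(k**4 + 14*k**3 + 71*k**2 + 154*k + 120) = t_k.
Σ_(k=0)^(5) t_k = s_(6) − s_(0) = -11/720 − (0) = -11/720.

Σ = -11/720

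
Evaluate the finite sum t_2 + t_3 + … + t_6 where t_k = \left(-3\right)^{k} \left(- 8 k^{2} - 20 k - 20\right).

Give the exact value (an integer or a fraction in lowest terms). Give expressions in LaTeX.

Ratio r(k) = 3*(-2*k**2 - 9*k - 12)/(2*k**2 + 5*k + 5).
Gosper form: A/B · C(k+1)/C(k) with A=-3, B=1, C=k**2 + 5*k/2 + 5/2.
Solve (-3)·f(k+1) − (1)·f(k) = k**2 + 5*k/2 + 5/2.
Bound: deg f ≤ 2.
Match coefficients ⇒ f(k) = -(k**2 + k + 1)/4.
Get s_k = R·t_k = 2*(-3)**k*(k**2 + k + 1) with R(k) = B(k−1)f(k)/C(k) = -(k**2 + k + 1)/(2*(2*k**2 + 5*k + 5)).
Δs = (-3)**k*(-8*k**2 - 20*k - 20), as required.
Sum = s_(7) − s_(2); s_(7) = -249318, s_(2) = 126 ⇒ -249444.

Σ = -249444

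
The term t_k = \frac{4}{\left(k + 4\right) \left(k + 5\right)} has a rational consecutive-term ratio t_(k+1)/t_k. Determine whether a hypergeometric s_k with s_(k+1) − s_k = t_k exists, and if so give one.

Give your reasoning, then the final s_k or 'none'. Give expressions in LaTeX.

s_k = \frac{k}{k + 4}

r(k) = (k + 4)/(k + 6) after simplifying.
Take A(k)=k + 4, B(k)=k + 6, C(k)=1.
Set up (k + 4)·f(k+1) − (k + 5)·f(k) − (1) = 0.
d = 1 from the (1,1,0) case.
Solving with deg f ≤ 1: f(k) = k/4.
R(k) = B(k−1)·f(k)/C(k) = k*(k + 5)/4; s_k = R·t_k = k/(k + 4).
Δs = 4/(k**2 + 9*k + 20), as required.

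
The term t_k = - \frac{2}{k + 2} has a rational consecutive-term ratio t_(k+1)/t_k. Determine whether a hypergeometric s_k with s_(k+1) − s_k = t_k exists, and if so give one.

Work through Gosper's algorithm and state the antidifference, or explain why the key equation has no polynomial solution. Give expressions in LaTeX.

not Gosper-summable; s_k does not exist

t_(k+1)/t_k = (k + 2)/(k + 3).
Factor: A=k + 2; B=k + 3; C=1.
Set up (k + 2)·f(k+1) − (k + 2)·f(k) − (1) = 0.
deg f ≤ 0 (via 1,1,0).
Put f(k) = c0: A·f(k+1) − B(k−1)·f(k) − C = -1; need -1 = 0 — inconsistent ⇒ no f, not summable.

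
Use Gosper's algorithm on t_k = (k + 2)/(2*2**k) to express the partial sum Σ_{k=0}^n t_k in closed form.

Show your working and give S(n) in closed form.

r(k) = (k + 3)/(2*(k + 2)) after simplifying.
Take A(k)=1/2, B(k)=1, C(k)=k + 2.
Need (1/2)·f(k+1) − (1)·f(k) = k + 2.
From deg A=0, deg B=0, deg C=1: d=1.
Solving with deg f ≤ 1: f(k) = -2*(k + 3).
R(k) = B(k−1)·f(k)/C(k) = -2*(k + 3)/(k + 2); s_k = R·t_k = (-k - 3)/2**k.
Verify: (k + 2)/(2*2**k) matches t_k.
Telescope: S(n) = s_(n+1) − s_(0) = 2**(-n - 1)*(-n - 4) − (-3) = (6*2**n - n - 4)/(2*2**n).

S(n) = (6*2**n - n - 4)/(2*2**n)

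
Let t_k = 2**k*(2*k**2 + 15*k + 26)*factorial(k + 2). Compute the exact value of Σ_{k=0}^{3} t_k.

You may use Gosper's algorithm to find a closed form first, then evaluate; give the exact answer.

Σ = 92152

t_(k+1)/t_k = 2*(2*k**3 + 25*k**2 + 100*k + 129)/(2*k**2 + 15*k + 26).
So A=2*k + 6 and B=1, with C=k**2 + 15*k/2 + 13.
f must satisfy (2*k + 6)·f(k+1) − (1)·f(k) = k**2 + 15*k/2 + 13.
d = 1 from the (1,0,2) case.
A polynomial solution: f(k) = (k + 4)/2.
Then R = B(k−1)f/C = (k + 4)/(2*k**2 + 15*k + 26), so s_k = R(k)·t_k = 2**k*(k + 4)*factorial(k + 2).
Verify: 2**k*(2*k**2 + 15*k + 26)*factorial(k + 2) matches t_k.
Evaluate s at k=4 and k=0: 92160 and 8; difference 92152.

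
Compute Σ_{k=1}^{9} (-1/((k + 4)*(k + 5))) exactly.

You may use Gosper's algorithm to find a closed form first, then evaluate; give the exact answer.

Step 1: r(k) = (k + 4)/(k + 6).
Factor: A=k + 4; B=k + 6; C=1.
f must satisfy (k + 4)·f(k+1) − (k + 5)·f(k) = 1.
Bound: deg f ≤ 1.
Solving with deg f ≤ 1: f(k) = k/4.
So s_k = (B(k−1)f/C)·t_k = (k*(k + 5)/4)·t_k = -k/(4*k + 16).
Δs = -1/(k**2 + 9*k + 20), as required.
Evaluate s at k=10 and k=1: -5/28 and -1/20; difference -9/70.

Σ = -9/70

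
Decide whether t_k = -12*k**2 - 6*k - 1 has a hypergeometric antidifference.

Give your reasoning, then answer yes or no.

Yes. s_k = k**2*(3 - 4*k).

Ratio r(k) = (12*k**2 + 30*k + 19)/(12*k**2 + 6*k + 1).
A = 1, B = 1, C = k**2 + k/2 + 1/12.
Set up (1)·f(k+1) − (1)·f(k) − (k**2 + k/2 + 1/12) = 0.
Bound: deg f ≤ 3.
Solve for f: f(k) = k**2*(4*k - 3)/12 (degree 3 ≤ 3).
Get s_k = R·t_k = k**2*(3 - 4*k) with R(k) = B(k−1)f(k)/C(k) = k**2*(4*k - 3)/(12*k**2 + 6*k + 1).
Δs = -12*k**2 - 6*k - 1, as required.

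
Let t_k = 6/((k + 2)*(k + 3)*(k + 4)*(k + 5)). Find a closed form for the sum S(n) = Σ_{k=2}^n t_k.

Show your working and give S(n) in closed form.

S(n) = (n**3 + 12*n**2 + 47*n - 60)/(60*(n**3 + 12*n**2 + 47*n + 60))

Step 1: r(k) = (k + 2)/(k + 6).
Gosper form: A/B · C(k+1)/C(k) with A=k + 2, B=k + 6, C=1.
Set up (k + 2)·f(k+1) − (k + 5)·f(k) − (1) = 0.
Degrees (1,1,0) ⇒ d ≤ 3.
A polynomial solution: f(k) = k*(k**2 + 9*k + 26)/72.
So s_k = (B(k−1)f/C)·t_k = (k*(k + 5)*(k**2 + 9*k + 26)/72)·t_k = k*(k**2 + 9*k + 26)/(12*(k + 2)*(k + 3)*(k + 4)).
Verify: 6/(k**4 + 14*k**3 + 71*k**2 + 154*k + 120) matches t_k.
Telescope: S(n) = s_(n+1) − s_(2) = (n**3 + 12*n**2 + 47*n + 36)/(12*(n**3 + 12*n**2 + 47*n + 60)) − (1/15) = (n**3 + 12*n**2 + 47*n - 60)/(60*(n**3 + 12*n**2 + 47*n + 60)).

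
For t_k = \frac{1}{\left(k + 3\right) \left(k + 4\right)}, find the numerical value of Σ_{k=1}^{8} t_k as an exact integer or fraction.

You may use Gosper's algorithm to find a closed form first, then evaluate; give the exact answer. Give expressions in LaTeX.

t_(k+1)/t_k = (k + 3)/(k + 5).
A = k + 3, B = k + 5, C = 1.
Solve (k + 3)·f(k+1) − (k + 4)·f(k) = 1.
Degrees (1,1,0) ⇒ d ≤ 1.
Coefficient equations give f(k) = k/3.
Certificate R = B(k−1)f/C = k*(k + 4)/3 gives s_k = k/(3*(k + 3)).
Δs = 1/(k**2 + 7*k + 12), as required.
Telescoping: Σ = s_(9) − s_(1) = 1/4 − (1/12) = 1/6.

Σ = 1/6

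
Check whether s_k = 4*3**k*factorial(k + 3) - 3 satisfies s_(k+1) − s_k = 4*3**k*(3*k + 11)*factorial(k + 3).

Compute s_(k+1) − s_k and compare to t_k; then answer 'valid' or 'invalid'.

valid; difference matches t_k

s_(k+1) = 4*3**(k + 1)*factorial(k + 4) - 3
s_(k+1) − s_k = 4*3**k*(3*k + 11)*factorial(k + 3)
(s_(k+1) − s_k) − t_k = 0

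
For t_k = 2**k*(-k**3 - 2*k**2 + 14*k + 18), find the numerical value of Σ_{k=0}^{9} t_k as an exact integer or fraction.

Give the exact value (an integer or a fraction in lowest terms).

Σ = -569348

Step 1: r(k) = 2*(k**3 + 5*k**2 - 7*k - 29)/(k**3 + 2*k**2 - 14*k - 18).
Take A(k)=2, B(k)=1, C(k)=k**3 + 2*k**2 - 14*k - 18.
Set up (2)·f(k+1) − (1)·f(k) − (k**3 + 2*k**2 - 14*k - 18) = 0.
Bound: deg f ≤ 3.
A polynomial solution: f(k) = k**3 - 4*k**2 - 4*k - 4.
Certificate R = B(k−1)f/C = (k**3 - 4*k**2 - 4*k - 4)/(k**3 + 2*k**2 - 14*k - 18) gives s_k = 2**k*(-k**3 + 4*k**2 + 4*k + 4).
Check: Δs_k = 2**k*(-k**3 - 2*k**2 + 14*k + 18). ✓
Σ_(k=0)^(9) t_k = s_(10) − s_(0) = -569344 − (4) = -569348.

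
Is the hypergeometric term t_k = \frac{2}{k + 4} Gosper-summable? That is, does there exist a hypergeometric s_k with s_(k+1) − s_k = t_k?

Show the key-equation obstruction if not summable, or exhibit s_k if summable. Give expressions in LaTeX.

No. Not Gosper-summable.

Compute t_(k+1)/t_k: get (k + 4)/(k + 5).
So A=k + 4 and B=k + 5, with C=1.
f must satisfy (k + 4)·f(k+1) − (k + 4)·f(k) = 1.
deg f ≤ 0 (via 1,1,0).
Put f(k) = c0: A·f(k+1) − B(k−1)·f(k) − C = -1; need -1 = 0 — inconsistent ⇒ no f, not summable.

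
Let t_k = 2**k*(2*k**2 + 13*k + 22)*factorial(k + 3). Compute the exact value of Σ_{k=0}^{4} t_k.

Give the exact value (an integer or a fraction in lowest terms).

Σ = 9031668

Ratio r(k) = 2*(2*k**3 + 25*k**2 + 105*k + 148)/(2*k**2 + 13*k + 22).
Normal form (A,B,C) = (2*k + 8, 1, k**2 + 13*k/2 + 11).
Set up (2*k + 8)·f(k+1) − (1)·f(k) − (k**2 + 13*k/2 + 11) = 0.
deg f ≤ 1 (via 1,0,2).
A polynomial solution: f(k) = (k + 2)/2.
R(k) = B(k−1)·f(k)/C(k) = (k + 2)/(2*k**2 + 13*k + 22); s_k = R·t_k = 2**k*(k + 2)*factorial(k + 3).
s_(k+1) − s_k = 2**k*(2*k**2 + 13*k + 22)*factorial(k + 3) = t_k.
Σ_(k=0)^(4) t_k = s_(5) − s_(0) = 9031680 − (12) = 9031668.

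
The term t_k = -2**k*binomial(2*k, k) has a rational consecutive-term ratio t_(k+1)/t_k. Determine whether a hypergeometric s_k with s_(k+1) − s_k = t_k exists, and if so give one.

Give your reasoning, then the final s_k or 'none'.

none (Gosper's algorithm certifies no s_k)

t_(k+1)/t_k = 4*(2*k + 1)/(k + 1).
Factor: A=8*k + 4; B=k + 1; C=1.
Need (8*k + 4)·f(k+1) − (k)·f(k) = 1.
deg f ≤ -1 (via 1,1,0).
d = -1 < 0 ⇒ no nonzero polynomial f; not summable.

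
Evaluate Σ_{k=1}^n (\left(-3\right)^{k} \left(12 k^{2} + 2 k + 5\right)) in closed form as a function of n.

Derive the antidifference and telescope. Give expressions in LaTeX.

S(n) = 9 \left(-3\right)^{n} n^{2} + 6 \left(-3\right)^{n} n + 3 \left(-3\right)^{n} - 3

Compute t_(k+1)/t_k: get 3*(-12*k**2 - 26*k - 19)/(12*k**2 + 2*k + 5).
Gosper form: A/B · C(k+1)/C(k) with A=-3, B=1, C=k**2 + k/6 + 5/12.
Set up (-3)·f(k+1) − (1)·f(k) − (k**2 + k/6 + 5/12) = 0.
deg f ≤ 2 (via 0,0,2).
A polynomial solution: f(k) = -(3*k**2 - 4*k + 2)/12.
Then R = B(k−1)f/C = -(3*k**2 - 4*k + 2)/(12*k**2 + 2*k + 5), so s_k = R(k)·t_k = (-3)**k*(-3*k**2 + 4*k - 2).
Verify: (-3)**k*(12*k**2 + 2*k + 5) matches t_k.
Evaluate: s_(n+1) = 3*(-3)**n*(3*n**2 + 2*n + 1); subtract s_(1) = 3 ⇒ S(n) = 9*(-3)**n*n**2 + 6*(-3)**n*n + 3*(-3)**n - 3.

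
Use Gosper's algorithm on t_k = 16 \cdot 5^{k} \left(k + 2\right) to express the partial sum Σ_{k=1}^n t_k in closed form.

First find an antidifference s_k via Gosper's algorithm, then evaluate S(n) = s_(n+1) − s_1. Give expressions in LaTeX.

S(n) = 20 \cdot 5^{n} n + 35 \cdot 5^{n} - 35

Step 1: r(k) = 5*(k + 3)/(k + 2).
A = 5, B = 1, C = k + 2.
Key eq: (5)·f(k+1) = (1)·f(k) + (k + 2).
Degrees (0,0,1) ⇒ d ≤ 1.
Solve for f: f(k) = (4*k + 3)/16 (degree 1 ≤ 1).
R(k) = B(k−1)·f(k)/C(k) = (4*k + 3)/(16*(k + 2)); s_k = R·t_k = 5**k*(4*k + 3).
s_(k+1) − s_k = 16*5**k*(k + 2) = t_k.
Telescope: S(n) = s_(n+1) − s_(1) = 5**(n + 1)*(4*n + 7) − (35) = 20*5**n*n + 35*5**n - 35.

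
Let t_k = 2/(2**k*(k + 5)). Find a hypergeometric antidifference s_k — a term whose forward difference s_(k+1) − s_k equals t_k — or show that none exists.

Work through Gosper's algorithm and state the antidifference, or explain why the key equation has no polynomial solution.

Ratio r(k) = (k + 5)/(2*(k + 6)).
Normal form (A,B,C) = (k/2 + 5/2, k + 6, 1).
Solve (k/2 + 5/2)·f(k+1) − (k + 5)·f(k) = 1.
Degrees (1,1,0) ⇒ d ≤ -1.
deg f ≤ -1 is impossible — no certificate.

none (Gosper's algorithm certifies no s_k)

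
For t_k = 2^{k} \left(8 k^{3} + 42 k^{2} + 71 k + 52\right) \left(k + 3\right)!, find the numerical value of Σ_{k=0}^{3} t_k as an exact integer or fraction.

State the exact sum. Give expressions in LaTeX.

Σ = 5160936

r(k) = 2*(8*k**4 + 98*k**3 + 443*k**2 + 889*k + 692)/(8*k**3 + 42*k**2 + 71*k + 52) after simplifying.
Factor: A=2*k + 8; B=1; C=k**3 + 21*k**2/4 + 71*k/8 + 13/2.
Set up (2*k + 8)·f(k+1) − (1)·f(k) − (k**3 + 21*k**2/4 + 71*k/8 + 13/2) = 0.
Degrees (1,0,3) ⇒ d ≤ 2.
Solving with deg f ≤ 2: f(k) = (4*k**2 - k + 4)/8.
Then R = B(k−1)f/C = (4*k**2 - k + 4)/(8*k**3 + 42*k**2 + 71*k + 52), so s_k = R(k)·t_k = 2**k*(4*k**2 - k + 4)*factorial(k + 3).
s_(k+1) − s_k = 2**k*(8*k**3 + 42*k**2 + 71*k + 52)*factorial(k + 3) = t_k.
Sum = s_(4) − s_(0); s_(4) = 5160960, s_(0) = 24 ⇒ 5160936.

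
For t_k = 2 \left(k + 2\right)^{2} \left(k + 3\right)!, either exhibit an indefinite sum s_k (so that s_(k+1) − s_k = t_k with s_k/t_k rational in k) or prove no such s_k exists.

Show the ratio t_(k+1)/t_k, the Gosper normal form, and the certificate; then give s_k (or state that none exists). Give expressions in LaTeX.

t_(k+1)/t_k = (k + 3)**2*(k + 4)/(k + 2)**2.
Gosper form: A/B · C(k+1)/C(k) with A=k + 4, B=1, C=k**2 + 4*k + 4.
Solve (k + 4)·f(k+1) − (1)·f(k) = k**2 + 4*k + 4.
From deg A=1, deg B=0, deg C=2: d=1.
A polynomial solution: f(k) = k.
So s_k = (B(k−1)f/C)·t_k = (k/(k + 2)**2)·t_k = 2*k*factorial(k + 3).
Verify: 2*(k + 2)**2*factorial(k + 3) matches t_k.

s_k = 2 k \left(k + 3\right)!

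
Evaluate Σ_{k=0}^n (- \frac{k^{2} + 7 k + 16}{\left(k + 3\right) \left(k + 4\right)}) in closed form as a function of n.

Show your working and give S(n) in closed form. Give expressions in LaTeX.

S(n) = \frac{- 3 n^{2} - 19 n - 16}{3 \left(n + 4\right)}

Compute t_(k+1)/t_k: get (k + 3)*(7*k + (k + 1)**2 + 23)/((k + 5)*(k**2 + 7*k + 16)).
A = k + 3, B = k + 5, C = k**2 + 7*k + 16.
Set up (k + 3)·f(k+1) − (k + 4)·f(k) − (k**2 + 7*k + 16) = 0.
From deg A=1, deg B=1, deg C=2: d=2.
Coefficient equations give f(k) = k*(3*k + 13)/3.
R(k) = B(k−1)·f(k)/C(k) = k*(k + 4)*(3*k + 13)/(3*(k**2 + 7*k + 16)); s_k = R·t_k = k*(-3*k - 13)/(3*(k + 3)).
Verify: (-k**2 - 7*k - 16)/(k**2 + 7*k + 12) matches t_k.
s_(n+1) = (-3*n**2 - 19*n - 16)/(3*(n + 4)) and s_(0) = 0, so S(n) = (-3*n**2 - 19*n - 16)/(3*(n + 4)).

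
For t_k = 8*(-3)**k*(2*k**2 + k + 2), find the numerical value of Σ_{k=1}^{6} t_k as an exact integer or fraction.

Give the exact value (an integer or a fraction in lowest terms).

Compute t_(k+1)/t_k: get 3*(-2*k**2 - 5*k - 5)/(2*k**2 + k + 2).
So A=-3 and B=1, with C=k**2 + k/2 + 1.
Key eq: (-3)·f(k+1) = (1)·f(k) + (k**2 + k/2 + 1).
From deg A=0, deg B=0, deg C=2: d=2.
Solving with deg f ≤ 2: f(k) = -(k**2 - k + 1)/4.
Then R = B(k−1)f/C = -(k**2 - k + 1)/(2*(2*k**2 + k + 2)), so s_k = R(k)·t_k = 4*(-3)**k*(-k**2 + k - 1).
Check: Δs_k = 8*(-3)**k*(2*k**2 + k + 2). ✓
Evaluate s at k=7 and k=1: 376164 and 12; difference 376152.

Σ = 376152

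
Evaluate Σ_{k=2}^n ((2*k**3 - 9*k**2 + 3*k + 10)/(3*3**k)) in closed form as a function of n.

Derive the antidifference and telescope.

S(n) = 3**(-n - 1)*(-n**3 + 3*n - 2)

r(k) = (2*k**3 - 3*k**2 - 9*k + 6)/(3*(2*k**3 - 9*k**2 + 3*k + 10)) after simplifying.
Take A(k)=1/3, B(k)=1, C(k)=k**3 - 9*k**2/2 + 3*k/2 + 5.
Set up (1/3)·f(k+1) − (1)·f(k) − (k**3 - 9*k**2/2 + 3*k/2 + 5) = 0.
d = 3 from the (0,0,3) case.
Solving with deg f ≤ 3: f(k) = -3*(k - 2)**2*(k + 1)/2.
Get s_k = R·t_k = (-k**3 + 3*k**2 - 4)/3**k with R(k) = B(k−1)f(k)/C(k) = -3*(k - 2)**2*(k + 1)/(2*k**3 - 9*k**2 + 3*k + 10).
Δs = (2*k**3 - 9*k**2 + 3*k + 10)/(3*3**k), as required.
Telescope: S(n) = s_(n+1) − s_(2) = 3**(-n - 1)*(-n**3 + 3*n - 2) − (0) = 3**(-n - 1)*(-n**3 + 3*n - 2).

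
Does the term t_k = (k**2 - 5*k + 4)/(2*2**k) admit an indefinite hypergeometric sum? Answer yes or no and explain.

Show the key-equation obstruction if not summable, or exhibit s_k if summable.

Yes. s_k = (-k**2 + 3*k - 2)/2**k.

t_(k+1)/t_k = k*(k - 3)/(2*(k**2 - 5*k + 4)).
A = 1/2, B = 1, C = k**2 - 5*k + 4.
Need (1/2)·f(k+1) − (1)·f(k) = k**2 - 5*k + 4.
d = 2 from the (0,0,2) case.
Coefficient equations give f(k) = -2*(k - 2)*(k - 1).
Certificate R = B(k−1)f/C = -2*(k - 2)/(k - 4) gives s_k = (-k**2 + 3*k - 2)/2**k.
s_(k+1) − s_k = (k**2 - 5*k + 4)/(2*2**k) = t_k.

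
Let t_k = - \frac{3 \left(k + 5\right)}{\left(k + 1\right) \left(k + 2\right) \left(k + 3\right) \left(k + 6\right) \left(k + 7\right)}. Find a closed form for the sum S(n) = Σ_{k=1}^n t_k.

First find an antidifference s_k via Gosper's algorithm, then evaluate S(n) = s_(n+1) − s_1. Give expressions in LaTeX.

S(n) = \frac{n \left(- n^{2} - 12 n - 41\right)}{42 \left(n^{3} + 12 n^{2} + 41 n + 42\right)}

Compute t_(k+1)/t_k: get (k + 1)*(k + 6)**2/((k + 4)*(k + 5)*(k + 8)).
Factor: A=k + 1; B=k + 8; C=k**3 + 14*k**2 + 65*k + 100.
Key eq: (k + 1)·f(k+1) = (k + 7)·f(k) + (k**3 + 14*k**2 + 65*k + 100).
From deg A=1, deg B=1, deg C=3: d=6.
Solve for f: f(k) = k*(k + 3)*(k + 4)**2*(k + 5)**2/36 (degree 6 ≤ 6).
So s_k = (B(k−1)f/C)·t_k = (k*(k + 3)*(k + 4)*(k + 7)/36)·t_k = k*(-k**2 - 9*k - 20)/(12*(k**3 + 9*k**2 + 20*k + 12)).
s_(k+1) − s_k = 3*(-k - 5)/(k**5 + 19*k**4 + 131*k**3 + 401*k**2 + 540*k + 252) = t_k.
Evaluate: s_(n+1) = (-n**3 - 12*n**2 - 41*n - 30)/(12*(n**3 + 12*n**2 + 41*n + 42)); subtract s_(1) = -5/84 ⇒ S(n) = n*(-n**2 - 12*n - 41)/(42*(n**3 + 12*n**2 + 41*n + 42)).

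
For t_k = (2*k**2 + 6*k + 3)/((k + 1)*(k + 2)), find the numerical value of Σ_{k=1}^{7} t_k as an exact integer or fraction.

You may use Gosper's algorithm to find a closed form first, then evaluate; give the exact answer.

t_(k+1)/t_k = (k + 1)*(6*k + 2*(k + 1)**2 + 9)/((k + 3)*(2*k**2 + 6*k + 3)).
A = k + 1, B = k + 3, C = k**2 + 3*k + 3/2.
Set up (k + 1)·f(k+1) − (k + 2)·f(k) − (k**2 + 3*k + 3/2) = 0.
d = 2 from the (1,1,2) case.
Solving with deg f ≤ 2: f(k) = k*(2*k + 1)/2.
Then R = B(k−1)f/C = k*(k + 2)*(2*k + 1)/(2*k**2 + 6*k + 3), so s_k = R(k)·t_k = k*(2*k + 1)/(k + 1).
Verify: (2*k**2 + 6*k + 3)/(k**2 + 3*k + 2) matches t_k.
Sum = s_(8) − s_(1); s_(8) = 136/9, s_(1) = 3/2 ⇒ 245/18.

Σ = 245/18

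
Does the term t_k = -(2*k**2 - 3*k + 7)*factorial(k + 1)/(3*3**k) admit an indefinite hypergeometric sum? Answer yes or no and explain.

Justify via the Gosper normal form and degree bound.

Yes. s_k = -(2*k - 3)*factorial(k + 1)/3**k.

The ratio is (k + 2)*(-3*k + 2*(k + 1)**2 + 4)/(3*(2*k**2 - 3*k + 7)).
Factor: A=k/3 + 2/3; B=1; C=k**2 - 3*k/2 + 7/2.
Solve (k/3 + 2/3)·f(k+1) − (1)·f(k) = k**2 - 3*k/2 + 7/2.
Degrees (1,0,2) ⇒ d ≤ 1.
Match coefficients ⇒ f(k) = 3*(2*k - 3)/2.
Then R = B(k−1)f/C = 3*(2*k - 3)/(2*k**2 - 3*k + 7), so s_k = R(k)·t_k = -(2*k - 3)*factorial(k + 1)/3**k.
Δs = -(2*k**2 - 3*k + 7)*factorial(k + 1)/(3*3**k), as required.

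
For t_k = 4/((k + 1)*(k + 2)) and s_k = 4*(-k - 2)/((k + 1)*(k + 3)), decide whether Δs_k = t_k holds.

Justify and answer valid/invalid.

s_(k+1) = 4*(-k - 3)/((k + 2)*(k + 4))
s_(k+1) − s_k = 4*(k**2 + 5*k + 7)/(k**4 + 10*k**3 + 35*k**2 + 50*k + 24)
(s_(k+1) − s_k) − t_k = 4*(-2*k - 5)/(k**4 + 10*k**3 + 35*k**2 + 50*k + 24)

Invalid: residual 4*(-2*k - 5)/(k**4 + 10*k**3 + 35*k**2 + 50*k + 24) ≠ 0.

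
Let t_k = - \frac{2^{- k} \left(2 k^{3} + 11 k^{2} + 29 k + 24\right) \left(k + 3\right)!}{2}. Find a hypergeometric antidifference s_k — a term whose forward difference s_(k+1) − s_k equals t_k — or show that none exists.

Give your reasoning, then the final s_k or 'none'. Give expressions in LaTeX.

Ratio r(k) = (2*k**4 + 25*k**3 + 125*k**2 + 294*k + 264)/(2*(2*k**3 + 11*k**2 + 29*k + 24)).
Factor: A=k/2 + 2; B=1; C=k**3 + 11*k**2/2 + 29*k/2 + 12.
Solve (k/2 + 2)·f(k+1) − (1)·f(k) = k**3 + 11*k**2/2 + 29*k/2 + 12.
Bound: deg f ≤ 2.
Solve for f: f(k) = 2*k**2 + 3*k + 2 (degree 2 ≤ 2).
Then R = B(k−1)f/C = 2*(2*k**2 + 3*k + 2)/(2*k**3 + 11*k**2 + 29*k + 24), so s_k = R(k)·t_k = -(2*k**2 + 3*k + 2)*factorial(k + 3)/2**k.
s_(k+1) − s_k = -(2*k**3 + 11*k**2 + 29*k + 24)*factorial(k + 3)/(2*2**k) = t_k.

s_k = - 2^{- k} \left(2 k^{2} + 3 k + 2\right) \left(k + 3\right)!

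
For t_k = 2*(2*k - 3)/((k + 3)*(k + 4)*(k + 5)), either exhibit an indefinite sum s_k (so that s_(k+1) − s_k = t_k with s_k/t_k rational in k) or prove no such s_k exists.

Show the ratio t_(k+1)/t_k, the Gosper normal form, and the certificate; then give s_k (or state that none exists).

Step 1: r(k) = (k + 3)*(2*k - 1)/((k + 6)*(2*k - 3)).
Take A(k)=k + 3, B(k)=k + 6, C(k)=k - 3/2.
Need (k + 3)·f(k+1) − (k + 5)·f(k) = k - 3/2.
deg f ≤ 2 (via 1,1,1).
Match coefficients ⇒ f(k) = k*(k - 9)/16.
R(k) = B(k−1)·f(k)/C(k) = k*(k - 9)*(k + 5)/(8*(2*k - 3)); s_k = R·t_k = k*(k - 9)/(4*(k + 3)*(k + 4)).
s_(k+1) − s_k = 2*(2*k - 3)/(k**3 + 12*k**2 + 47*k + 60) = t_k.

s_k = k*(k - 9)/(4*(k + 3)*(k + 4))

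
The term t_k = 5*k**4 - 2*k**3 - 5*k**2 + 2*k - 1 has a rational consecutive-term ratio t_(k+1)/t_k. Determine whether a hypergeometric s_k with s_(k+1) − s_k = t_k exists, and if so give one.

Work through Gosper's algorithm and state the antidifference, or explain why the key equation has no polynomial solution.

s_k = k*(k**4 - 3*k**3 + k**2 + 3*k - 3)

t_(k+1)/t_k = (5*k**4 + 18*k**3 + 19*k**2 + 6*k - 1)/(5*k**4 - 2*k**3 - 5*k**2 + 2*k - 1).
Factor: A=1; B=1; C=k**4 - 2*k**3/5 - k**2 + 2*k/5 - 1/5.
f must satisfy (1)·f(k+1) − (1)·f(k) = k**4 - 2*k**3/5 - k**2 + 2*k/5 - 1/5.
deg f ≤ 5 (via 0,0,4).
Coefficient equations give f(k) = k*(k**4 - 3*k**3 + k**2 + 3*k - 3)/5.
Then R = B(k−1)f/C = k*(k**4 - 3*k**3 + k**2 + 3*k - 3)/(5*k**4 - 2*k**3 - 5*k**2 + 2*k - 1), so s_k = R(k)·t_k = k*(k**4 - 3*k**3 + k**2 + 3*k - 3).
Δs = 5*k**4 - 2*k**3 - 5*k**2 + 2*k - 1, as required.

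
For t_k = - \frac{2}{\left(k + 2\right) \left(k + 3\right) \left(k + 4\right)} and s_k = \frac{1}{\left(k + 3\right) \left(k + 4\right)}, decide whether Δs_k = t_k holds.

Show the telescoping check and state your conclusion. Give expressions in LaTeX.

Invalid: residual \frac{6}{k^{4} + 14 k^{3} + 71 k^{2} + 154 k + 120} ≠ 0.

s_(k+1) = 1/((k + 4)*(k + 5))
s_(k+1) − s_k = -2/(k**3 + 12*k**2 + 47*k + 60)
(s_(k+1) − s_k) − t_k = 6/(k**4 + 14*k**3 + 71*k**2 + 154*k + 120)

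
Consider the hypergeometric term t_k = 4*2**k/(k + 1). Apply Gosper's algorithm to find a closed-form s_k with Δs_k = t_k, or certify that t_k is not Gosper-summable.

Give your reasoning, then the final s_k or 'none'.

r(k) = 2*(k + 1)/(k + 2) after simplifying.
A = 2*k + 2, B = k + 2, C = 1.
Key eq: (2*k + 2)·f(k+1) = (k + 1)·f(k) + (1).
Bound: deg f ≤ -1.
Negative degree bound (-1): no f exists, t_k not Gosper-summable.

not Gosper-summable; s_k does not exist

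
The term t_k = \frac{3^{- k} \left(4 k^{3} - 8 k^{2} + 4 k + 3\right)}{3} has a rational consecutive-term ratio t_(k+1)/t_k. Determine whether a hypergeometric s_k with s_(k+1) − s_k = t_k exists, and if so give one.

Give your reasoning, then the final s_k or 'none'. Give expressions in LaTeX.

Step 1: r(k) = (4*k**3 + 4*k**2 + 3)/(3*(4*k**3 - 8*k**2 + 4*k + 3)).
Normal form (A,B,C) = (1/3, 1, k**3 - 2*k**2 + k + 3/4).
Solve (1/3)·f(k+1) − (1)·f(k) = k**3 - 2*k**2 + k + 3/4.
deg f ≤ 3 (via 0,0,3).
Solve for f: f(k) = -3*(2*k**3 - k**2 + 4*k + 4)/4 (degree 3 ≤ 3).
So s_k = (B(k−1)f/C)·t_k = (-3*(2*k**3 - k**2 + 4*k + 4)/(4*k**3 - 8*k**2 + 4*k + 3))·t_k = (-2*k**3 + k**2 - 4*k - 4)/3**k.
Check: Δs_k = (4*k**3 - 8*k**2 + 4*k + 3)/(3*3**k). ✓

s_k = 3^{- k} \left(- 2 k^{3} + k^{2} - 4 k - 4\right)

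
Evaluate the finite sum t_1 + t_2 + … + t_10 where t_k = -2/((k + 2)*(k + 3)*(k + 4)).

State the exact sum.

Compute t_(k+1)/t_k: get (k + 2)/(k + 5).
Factor: A=k + 2; B=k + 5; C=1.
f must satisfy (k + 2)·f(k+1) − (k + 4)·f(k) = 1.
From deg A=1, deg B=1, deg C=0: d=2.
Solving with deg f ≤ 2: f(k) = k*(k + 5)/12.
Certificate R = B(k−1)f/C = k*(k + 4)*(k + 5)/12 gives s_k = k*(-k - 5)/(6*(k + 2)*(k + 3)).
s_(k+1) − s_k = -2/(k**3 + 9*k**2 + 26*k + 24) = t_k.
Sum = s_(11) − s_(1); s_(11) = -44/273, s_(1) = -1/12 ⇒ -85/1092.

Σ = -85/1092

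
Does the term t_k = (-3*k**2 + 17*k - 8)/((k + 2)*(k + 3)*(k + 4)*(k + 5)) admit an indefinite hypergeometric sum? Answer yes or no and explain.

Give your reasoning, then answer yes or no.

The ratio is (3*k**3 - 5*k**2 - 28*k - 12)/(3*k**3 + k**2 - 94*k + 48).
Take A(k)=k + 2, B(k)=k + 6, C(k)=k**2 - 17*k/3 + 8/3.
Need (k + 2)·f(k+1) − (k + 5)·f(k) = k**2 - 17*k/3 + 8/3.
From deg A=1, deg B=1, deg C=2: d=3.
Solving with deg f ≤ 3: f(k) = k*(k**2 - 9*k + 32)/18.
So s_k = (B(k−1)f/C)·t_k = (k*(k + 5)*(k**2 - 9*k + 32)/(6*(3*k**2 - 17*k + 8)))·t_k = k*(-k**2 + 9*k - 32)/(6*(k + 2)*(k + 3)*(k + 4)).
s_(k+1) − s_k = (-3*k**2 + 17*k - 8)/(k**4 + 14*k**3 + 71*k**2 + 154*k + 120) = t_k.

Yes. s_k = k*(-k**2 + 9*k - 32)/(6*(k + 2)*(k + 3)*(k + 4)).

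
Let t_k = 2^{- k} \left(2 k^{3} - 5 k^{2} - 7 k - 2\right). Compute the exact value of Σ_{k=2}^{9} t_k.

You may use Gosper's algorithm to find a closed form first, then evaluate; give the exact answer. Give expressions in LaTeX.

The ratio is (2*k**3 + k**2 - 11*k - 12)/(2*(2*k**3 - 5*k**2 - 7*k - 2)).
Normal form (A,B,C) = (1/2, 1, k**3 - 5*k**2/2 - 7*k/2 - 1).
Key eq: (1/2)·f(k+1) = (1)·f(k) + (k**3 - 5*k**2/2 - 7*k/2 - 1).
Degrees (0,0,3) ⇒ d ≤ 3.
A polynomial solution: f(k) = -(k + 1)*(2*k**2 - k + 2).
Then R = B(k−1)f/C = -2*(k + 1)*(2*k**2 - k + 2)/((2*k + 1)*(k**2 - 3*k - 2)), so s_k = R(k)·t_k = 2**(1 - k)*(-2*k**3 - k**2 - k - 2).
Verify: (2*k**3 - 5*k**2 - 7*k - 2)/2**k matches t_k.
Evaluate s at k=10 and k=2: -33/8 and -12; difference 63/8.

Σ = 63/8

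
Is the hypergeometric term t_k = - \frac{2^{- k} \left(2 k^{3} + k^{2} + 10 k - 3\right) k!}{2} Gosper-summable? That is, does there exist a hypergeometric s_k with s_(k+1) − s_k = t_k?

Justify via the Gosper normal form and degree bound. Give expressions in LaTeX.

The ratio is (k + 1)*(10*k + 2*(k + 1)**3 + (k + 1)**2 + 7)/(2*(2*k**3 + k**2 + 10*k - 3)).
Take A(k)=k/2 + 1/2, B(k)=1, C(k)=k**3 + k**2/2 + 5*k - 3/2.
Solve (k/2 + 1/2)·f(k+1) − (1)·f(k) = k**3 + k**2/2 + 5*k - 3/2.
From deg A=1, deg B=0, deg C=3: d=2.
A polynomial solution: f(k) = 2*k**2 - k + 4.
R(k) = B(k−1)·f(k)/C(k) = 2*(2*k**2 - k + 4)/(2*k**3 + k**2 + 10*k - 3); s_k = R·t_k = -(2*k**2 - k + 4)*factorial(k)/2**k.
Check: Δs_k = -(2*k**3 + k**2 + 10*k - 3)*factorial(k)/(2*2**k). ✓

Yes. s_k = - 2^{- k} \left(2 k^{2} - k + 4\right) k!.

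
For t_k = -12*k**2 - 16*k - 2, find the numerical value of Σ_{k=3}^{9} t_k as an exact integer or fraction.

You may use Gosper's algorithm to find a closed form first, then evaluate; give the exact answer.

r(k) = (6*k**2 + 20*k + 15)/(6*k**2 + 8*k + 1) after simplifying.
Normal form (A,B,C) = (1, 1, k**2 + 4*k/3 + 1/6).
Need (1)·f(k+1) − (1)·f(k) = k**2 + 4*k/3 + 1/6.
Bound: deg f ≤ 3.
Solve for f: f(k) = k*(2*k**2 + k - 2)/6 (degree 3 ≤ 3).
So s_k = (B(k−1)f/C)·t_k = (k*(2*k**2 + k - 2)/(6*k**2 + 8*k + 1))·t_k = 2*k*(-2*k**2 - k + 2).
Δs = -12*k**2 - 16*k - 2, as required.
Telescoping: Σ = s_(10) − s_(3) = -4160 − (-114) = -4046.

Σ = -4046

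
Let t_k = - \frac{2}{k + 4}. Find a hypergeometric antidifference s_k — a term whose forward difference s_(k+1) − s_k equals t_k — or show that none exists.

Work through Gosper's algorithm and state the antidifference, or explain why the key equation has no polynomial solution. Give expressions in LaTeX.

t_(k+1)/t_k = (k + 4)/(k + 5).
Take A(k)=k + 4, B(k)=k + 5, C(k)=1.
Need (k + 4)·f(k+1) − (k + 4)·f(k) = 1.
From deg A=1, deg B=1, deg C=0: d=0.
Put f(k) = c0: A·f(k+1) − B(k−1)·f(k) − C = -1; need -1 = 0 — inconsistent ⇒ no f, not summable.

none (Gosper's algorithm certifies no s_k)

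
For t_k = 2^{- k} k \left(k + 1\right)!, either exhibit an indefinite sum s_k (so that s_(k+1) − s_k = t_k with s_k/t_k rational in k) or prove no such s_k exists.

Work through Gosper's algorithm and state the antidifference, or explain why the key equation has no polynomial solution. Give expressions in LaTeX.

Step 1: r(k) = (k + 1)*(k + 2)/(2*k).
Normal form (A,B,C) = (k/2 + 1, 1, k).
Set up (k/2 + 1)·f(k+1) − (1)·f(k) − (k) = 0.
Degrees (1,0,1) ⇒ d ≤ 0.
Solve for f: f(k) = 2 (degree 0 ≤ 0).
Certificate R = B(k−1)f/C = 2/k gives s_k = 2**(1 - k)*factorial(k + 1).
Verify: k*factorial(k + 1)/2**k matches t_k.

s_k = 2^{1 - k} \left(k + 1\right)!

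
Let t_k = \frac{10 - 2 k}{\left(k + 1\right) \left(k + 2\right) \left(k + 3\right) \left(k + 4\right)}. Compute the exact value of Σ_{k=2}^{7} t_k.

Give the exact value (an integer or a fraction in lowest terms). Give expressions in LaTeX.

Σ = 43/1980

The ratio is (k - 4)*(k + 1)/((k - 5)*(k + 5)).
Normal form (A,B,C) = (k + 1, k + 5, k - 5).
Key eq: (k + 1)·f(k+1) = (k + 4)·f(k) + (k - 5).
d = 3 from the (1,1,1) case.
Solve for f: f(k) = -k*(k**2 + 6*k + 13)/4 (degree 3 ≤ 3).
R(k) = B(k−1)·f(k)/C(k) = -k*(k + 4)*(k**2 + 6*k + 13)/(4*(k - 5)); s_k = R·t_k = k*(k**2 + 6*k + 13)/(2*(k + 1)*(k + 2)*(k + 3)).
Verify: 2*(5 - k)/(k**4 + 10*k**3 + 35*k**2 + 50*k + 24) matches t_k.
Σ_(k=2)^(7) t_k = s_(8) − s_(2) = 50/99 − (29/60) = 43/1980.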